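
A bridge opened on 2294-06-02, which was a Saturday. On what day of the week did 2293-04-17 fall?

Count forward from the earlier date (April 17, 2293) to the later (June 2, 2294):
Day-of-year of April 17, 2293: 107.
Day-of-year of June 2, 2294: 153.
2293 has 365 days, so 365 − 107 = 258 days remain in 2293.
Total: 258 + 153 = 411 days.
411 mod 7 = 5, so 5 days before Saturday is Monday.

Monday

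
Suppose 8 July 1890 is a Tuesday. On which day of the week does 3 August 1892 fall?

July 1890: 31 − 8 = 23 days remain.
Then 24 full months totalling 731 days.
August 1–3, 1892: 3 days.
Total: 23 + 731 + 3 = 757 days.
757 mod 7 = 1, so 1 day after Tuesday is Wednesday.

Wednesday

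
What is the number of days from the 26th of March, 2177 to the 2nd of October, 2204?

10051

From March 26, 2177 to March 26, 2204: 27 years, of which 6 contain a Feb 29 — 21×365 + 6×366 = 9861 days.
(2200 is not a leap year (divisible by 100 but not 400).)
March 2204: 31 − 26 = 5 days remain.
Then April (30), May (31), June (30), July (31), August (31), September (30): 30 + 31 + 30 + 31 + 31 + 30 = 183 days.
October 1–2, 2204: 2 days.
Residual: 190 days.
Total: 10051 days.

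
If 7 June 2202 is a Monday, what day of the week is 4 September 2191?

Count forward from the earlier date (September 4, 2191) to the later (June 7, 2202):
Day-of-year of September 4, 2191: 247.
Day-of-year of June 7, 2202: 158.
2191 has 365 days, so 365 − 247 = 118 days remain in 2191.
Full years 2192–2201: 8 common + 2 leap = 8×365 + 2×366 = 3652 days.
Total: 118 + 3652 + 158 = 3928 days.
3928 mod 7 = 1, so 1 day before Monday is Sunday.

Sunday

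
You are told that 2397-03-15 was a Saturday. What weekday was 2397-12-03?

Wednesday

March 2397: 31 − 15 = 16 days remain.
Then April (30), May (31), June (30), July (31), August (31), September (30), October (31), November (30): 30 + 31 + 30 + 31 + 31 + 30 + 31 + 30 = 244 days.
December 1–3, 2397: 3 days.
Total: 16 + 244 + 3 = 263 days.
263 mod 7 = 4, so 4 days after Saturday is Wednesday.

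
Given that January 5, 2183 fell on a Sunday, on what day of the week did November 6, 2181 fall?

Tuesday

Count forward from the earlier date (November 6, 2181) to the later (January 5, 2183):
Day-of-year of November 6, 2181: 310.
Day-of-year of January 5, 2183: 5.
2181 has 365 days, so 365 − 310 = 55 days remain in 2181.
Full years: 2182: 365. Sum = 365.
Total: 55 + 365 + 5 = 425 days.
425 mod 7 = 5, so 5 days before Sunday is Tuesday.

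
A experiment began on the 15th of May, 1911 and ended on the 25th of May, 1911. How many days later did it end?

Within May 1911: 25 − 15 = 10 days.

10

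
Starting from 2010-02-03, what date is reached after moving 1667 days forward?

2014-08-28

Count 1667 days after February 3, 2010:
Day-of-year of February 3, 2010: 34.
Day-of-year of August 28, 2014: 240.
2010 has 365 days, so 365 − 34 = 331 days remain in 2010.
Full years: 2011: 365; 2012: 366; 2013: 365. Sum = 1096.
Total: 331 + 1096 + 240 = 1667 days.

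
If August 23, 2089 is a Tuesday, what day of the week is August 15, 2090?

August 2089: 31 − 23 = 8 days remain.
Then 11 full months totalling 334 days.
August 1–15, 2090: 15 days.
Residual: 357 days.
Total: 357 days.
357 is a multiple of 7, so August 15, 2090 falls on the same weekday: Tuesday.

Tuesday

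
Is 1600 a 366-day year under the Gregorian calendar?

Yes

1600 is a leap year (divisible by 400).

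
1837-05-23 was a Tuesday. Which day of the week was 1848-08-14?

Monday

From May 23, 1837 to May 23, 1848: 11 years, of which 3 contain a Feb 29 — 8×365 + 3×366 = 4018 days.
May 1848: 31 − 23 = 8 days remain.
Then June (30), July (31): 30 + 31 = 61 days.
August 1–14, 1848: 14 days.
Residual: 83 days.
Total: 4101 days.
4101 mod 7 = 6, so 6 days after Tuesday is Monday.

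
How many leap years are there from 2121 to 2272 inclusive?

37

Years divisible by 4: 2124, 2128, …, 2272 — 38 in all.
Of these, 2200 is divisible by 100 but not 400, so not leap.
Leap years: 38 − 1 = 37.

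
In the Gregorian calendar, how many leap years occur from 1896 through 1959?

Years divisible by 4: 1896, 1900, …, 1956 — 16 in all.
Of these, 1900 is divisible by 100 but not 400, so not leap.
Leap years: 16 − 1 = 15.

15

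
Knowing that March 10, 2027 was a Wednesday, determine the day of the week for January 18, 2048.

Saturday

Day-of-year of March 10, 2027: 69.
Day-of-year of January 18, 2048: 18.
2027 has 365 days, so 365 − 69 = 296 days remain in 2027.
Full years 2028–2047: 15 common + 5 leap = 15×365 + 5×366 = 7305 days.
Total: 296 + 7305 + 18 = 7619 days.
7619 mod 7 = 3, so 3 days after Wednesday is Saturday.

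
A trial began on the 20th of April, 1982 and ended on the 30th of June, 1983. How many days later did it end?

436

Day-of-year of April 20, 1982: 110.
Day-of-year of June 30, 1983: 181.
1982 has 365 days, so 365 − 110 = 255 days remain in 1982.
Total: 255 + 181 = 436 days.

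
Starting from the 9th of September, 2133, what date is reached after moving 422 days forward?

the 5th of November, 2134

Count 422 days after September 9, 2133:
Day-of-year of September 9, 2133: 252.
Day-of-year of November 5, 2134: 309.
2133 has 365 days, so 365 − 252 = 113 days remain in 2133.
Total: 113 + 309 = 422 days.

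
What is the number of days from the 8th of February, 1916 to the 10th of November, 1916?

276

February 1916: 29 − 8 = 21 days remain (1916 is a leap year, so February has 29 days).
Then March (31), April (30), May (31), June (30), July (31), August (31), September (30), October (31): 31 + 30 + 31 + 30 + 31 + 31 + 30 + 31 = 245 days.
November 1–10, 1916: 10 days.
Total: 21 + 245 + 10 = 276 days.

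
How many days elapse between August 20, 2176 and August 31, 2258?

Day-of-year of August 20, 2176: 233.
Day-of-year of August 31, 2258: 243.
2176 has 366 days, so 366 − 233 = 133 days remain in 2176.
Full years 2177–2257: 62 common + 19 leap = 62×365 + 19×366 = 29584 days.
Total: 133 + 29584 + 243 = 29960 days.

29960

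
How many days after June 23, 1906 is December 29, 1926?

Day-of-year of June 23, 1906: 174.
Day-of-year of December 29, 1926: 363.
1906 has 365 days, so 365 − 174 = 191 days remain in 1906.
Full years 1907–1925: 14 common + 5 leap = 14×365 + 5×366 = 6940 days.
Total: 191 + 6940 + 363 = 7494 days.

7494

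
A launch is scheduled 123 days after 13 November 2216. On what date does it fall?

16 March 2217

Count 123 days after November 13, 2216:
Day-of-year of November 13, 2216: 318.
Day-of-year of March 16, 2217: 75.
2216 has 366 days, so 366 − 318 = 48 days remain in 2216.
Total: 48 + 75 = 123 days.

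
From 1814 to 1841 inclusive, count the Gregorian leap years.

7

Years divisible by 4 in [1814, 1841]: 1816, 1820, 1824, 1828, 1832, 1836, 1840.
No century exceptions apply. Count: 7.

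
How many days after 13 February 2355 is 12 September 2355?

February 2355: 28 − 13 = 15 days remain (2355 is not a leap year, so February has 28 days).
Then March (31), April (30), May (31), June (30), July (31), August (31): 31 + 30 + 31 + 30 + 31 + 31 = 184 days.
September 1–12, 2355: 12 days.
Total: 15 + 184 + 12 = 211 days.

211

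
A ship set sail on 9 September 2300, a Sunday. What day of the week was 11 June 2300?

Monday

Count forward from the earlier date (June 11, 2300) to the later (September 9, 2300):
June 2300: 30 − 11 = 19 days remain.
Then July (31), August (31): 31 + 31 = 62 days.
September 1–9, 2300: 9 days.
Total: 19 + 62 + 9 = 90 days.
90 mod 7 = 6, so 6 days before Sunday is Monday.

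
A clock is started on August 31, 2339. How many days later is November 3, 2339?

64

August 2339: 31 − 31 = 0 days remain.
Then September (30), October (31): 30 + 31 = 61 days.
November 1–3, 2339: 3 days.
Total: 0 + 61 + 3 = 64 days.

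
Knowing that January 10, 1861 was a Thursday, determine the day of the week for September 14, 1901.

Saturday

From January 10, 1861 to January 10, 1901: 40 years, of which 9 contain a Feb 29 — 31×365 + 9×366 = 14609 days.
(1900 is not a leap year (divisible by 100 but not 400).)
January 1901: 31 − 10 = 21 days remain.
Then February 1901 (28), March (31), April (30), May (31), June (30), July (31), August (31): 28 + 31 + 30 + 31 + 30 + 31 + 31 = 212 days.
September 1–14, 1901: 14 days.
Residual: 247 days.
Total: 14856 days.
14856 mod 7 = 2, so 2 days after Thursday is Saturday.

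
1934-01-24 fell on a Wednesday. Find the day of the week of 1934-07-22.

Sunday

January 1934: 31 − 24 = 7 days remain.
Then February 1934 (28), March (31), April (30), May (31), June (30): 28 + 31 + 30 + 31 + 30 = 150 days.
July 1–22, 1934: 22 days.
Total: 7 + 150 + 22 = 179 days.
179 mod 7 = 4, so 4 days after Wednesday is Sunday.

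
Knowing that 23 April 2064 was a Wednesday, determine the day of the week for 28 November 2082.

From April 23, 2064 to April 23, 2082: 18 years, of which 4 contain a Feb 29 — 14×365 + 4×366 = 6574 days.
April 2082: 30 − 23 = 7 days remain.
Then May (31), June (30), July (31), August (31), September (30), October (31): 31 + 30 + 31 + 31 + 30 + 31 = 184 days.
November 1–28, 2082: 28 days.
Residual: 219 days.
Total: 6793 days.
6793 mod 7 = 3, so 3 days after Wednesday is Saturday.

Saturday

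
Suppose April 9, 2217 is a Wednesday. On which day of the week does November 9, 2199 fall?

Saturday

Count forward from the earlier date (November 9, 2199) to the later (April 9, 2217):
From November 9, 2199 to November 9, 2216: 17 years, of which 4 contain a Feb 29 — 13×365 + 4×366 = 6209 days.
(2200 is not a leap year (divisible by 100 but not 400).)
November 2216: 30 − 9 = 21 days remain.
Then December (31), January (31), February 2217 (28), March (31): 31 + 31 + 28 + 31 = 121 days.
April 1–9, 2217: 9 days.
Residual: 151 days.
Total: 6360 days.
6360 mod 7 = 4, so 4 days before Wednesday is Saturday.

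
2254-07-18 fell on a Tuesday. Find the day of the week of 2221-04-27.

Count forward from the earlier date (April 27, 2221) to the later (July 18, 2254):
From April 27, 2221 to April 27, 2254: 33 years, of which 8 contain a Feb 29 — 25×365 + 8×366 = 12053 days.
April 2254: 30 − 27 = 3 days remain.
Then May (31), June (30): 31 + 30 = 61 days.
July 1–18, 2254: 18 days.
Residual: 82 days.
Total: 12135 days.
12135 mod 7 = 4, so 4 days before Tuesday is Friday.

Friday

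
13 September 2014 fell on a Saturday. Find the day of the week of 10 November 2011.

Thursday

Count forward from the earlier date (November 10, 2011) to the later (September 13, 2014):
Day-of-year of November 10, 2011: 314.
Day-of-year of September 13, 2014: 256.
2011 has 365 days, so 365 − 314 = 51 days remain in 2011.
Full years: 2012: 366; 2013: 365. Sum = 731.
Total: 51 + 731 + 256 = 1038 days.
1038 mod 7 = 2, so 2 days before Saturday is Thursday.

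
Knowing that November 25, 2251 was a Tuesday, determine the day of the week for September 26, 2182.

Thursday

Count forward from the earlier date (September 26, 2182) to the later (November 25, 2251):
From September 26, 2182 to September 26, 2251: 69 years, of which 16 contain a Feb 29 — 53×365 + 16×366 = 25201 days.
(2200 is not a leap year (divisible by 100 but not 400).)
September 2251: 30 − 26 = 4 days remain.
Then October (31): 31 days.
November 1–25, 2251: 25 days.
Residual: 60 days.
Total: 25261 days.
25261 mod 7 = 5, so 5 days before Tuesday is Thursday.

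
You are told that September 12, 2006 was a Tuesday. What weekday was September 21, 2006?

Thursday

Within September 2006: 21 − 12 = 9 days.
9 mod 7 = 2, so 2 days after Tuesday is Thursday.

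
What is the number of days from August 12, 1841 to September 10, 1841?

29

August 1841: 31 − 12 = 19 days remain.
September 1–10, 1841: 10 days.
Total: 19 + 10 = 29 days.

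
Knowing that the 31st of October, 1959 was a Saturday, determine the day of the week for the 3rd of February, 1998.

From October 31, 1959 to October 31, 1997: 38 years, of which 10 contain a Feb 29 — 28×365 + 10×366 = 13880 days.
October 1997: 31 − 31 = 0 days remain.
Then November (30), December (31), January (31): 30 + 31 + 31 = 92 days.
February 1–3, 1998: 3 days (1998 is not a leap year).
Residual: 95 days.
Total: 13975 days.
13975 mod 7 = 3, so 3 days after Saturday is Tuesday.

Tuesday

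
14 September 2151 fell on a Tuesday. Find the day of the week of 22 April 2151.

Count forward from the earlier date (April 22, 2151) to the later (September 14, 2151):
April 2151: 30 − 22 = 8 days remain.
Then May (31), June (30), July (31), August (31): 31 + 30 + 31 + 31 = 123 days.
September 1–14, 2151: 14 days.
Total: 8 + 123 + 14 = 145 days.
145 mod 7 = 5, so 5 days before Tuesday is Thursday.

Thursday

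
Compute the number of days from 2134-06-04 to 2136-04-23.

689

June 2134: 30 − 4 = 26 days remain.
Then 21 full months totalling 640 days.
April 1–23, 2136: 23 days.
Total: 26 + 640 + 23 = 689 days.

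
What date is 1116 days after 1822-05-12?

1825-06-01

Count 1116 days after May 12, 1822:
May 12, 1822 → May 12, 1823: 365 days.
May 12, 1823 → May 12, 1824: 366 days (1824 is a leap year).
May 12, 1824 → May 12, 1825: 365 days.
May 1825: 31 − 12 = 19 days remain.
June 1, 1825: 1 day.
Residual: 20 days.
Total: 1116 days.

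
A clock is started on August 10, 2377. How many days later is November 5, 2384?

2644

Day-of-year of August 10, 2377: 222.
Day-of-year of November 5, 2384: 310.
2377 has 365 days, so 365 − 222 = 143 days remain in 2377.
Full years: 2378: 365; 2379: 365; 2380: 366; 2381: 365; 2382: 365; 2383: 365. Sum = 2191.
Total: 143 + 2191 + 310 = 2644 days.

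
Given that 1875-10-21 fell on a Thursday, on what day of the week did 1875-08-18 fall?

Count forward from the earlier date (August 18, 1875) to the later (October 21, 1875):
August 1875: 31 − 18 = 13 days remain.
Then September (30): 30 days.
October 1–21, 1875: 21 days.
Total: 13 + 30 + 21 = 64 days.
64 mod 7 = 1, so 1 day before Thursday is Wednesday.

Wednesday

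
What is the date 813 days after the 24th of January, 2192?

the 16th of April, 2194

Count 813 days after January 24, 2192:
Day-of-year of January 24, 2192: 24.
Day-of-year of April 16, 2194: 106.
2192 has 366 days, so 366 − 24 = 342 days remain in 2192.
Full years: 2193: 365. Sum = 365.
Total: 342 + 365 + 106 = 813 days.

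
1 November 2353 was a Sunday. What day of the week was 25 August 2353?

Tuesday

Count forward from the earlier date (August 25, 2353) to the later (November 1, 2353):
August 2353: 31 − 25 = 6 days remain.
Then September (30), October (31): 30 + 31 = 61 days.
November 1, 2353: 1 day.
Total: 6 + 61 + 1 = 68 days.
68 mod 7 = 5, so 5 days before Sunday is Tuesday.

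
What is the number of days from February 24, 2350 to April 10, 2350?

45

February 2350: 28 − 24 = 4 days remain (2350 is not a leap year, so February has 28 days).
Then March (31): 31 days.
April 1–10, 2350: 10 days.
Total: 4 + 31 + 10 = 45 days.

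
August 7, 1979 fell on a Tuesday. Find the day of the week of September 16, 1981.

August 7, 1979 → August 7, 1980: 366 days (1980 is a leap year).
August 7, 1980 → August 7, 1981: 365 days.
August 1981: 31 − 7 = 24 days remain.
September 1–16, 1981: 16 days.
Residual: 40 days.
Total: 771 days.
771 mod 7 = 1, so 1 day after Tuesday is Wednesday.

Wednesday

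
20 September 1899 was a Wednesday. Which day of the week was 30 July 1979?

Day-of-year of September 20, 1899: 263.
Day-of-year of July 30, 1979: 211.
1899 has 365 days, so 365 − 263 = 102 days remain in 1899.
Full years 1900–1978: 60 common + 19 leap = 60×365 + 19×366 = 28854 days.
Total: 102 + 28854 + 211 = 29167 days.
29167 mod 7 = 5, so 5 days after Wednesday is Monday.

Monday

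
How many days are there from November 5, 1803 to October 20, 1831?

10211

From November 5, 1803 to November 5, 1830: 27 years, of which 7 contain a Feb 29 — 20×365 + 7×366 = 9862 days.
November 1830: 30 − 5 = 25 days remain.
Then 10 full months totalling 304 days.
October 1–20, 1831: 20 days.
Residual: 349 days.
Total: 10211 days.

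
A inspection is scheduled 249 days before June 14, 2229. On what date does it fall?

October 8, 2228

Count 249 days before June 14, 2229:
October 2228: 31 − 8 = 23 days remain.
Then November (30), December (31), January (31), February 2229 (28), March (31), April (30), May (31): 30 + 31 + 31 + 28 + 31 + 30 + 31 = 212 days.
June 1–14, 2229: 14 days.
Total: 23 + 212 + 14 = 249 days.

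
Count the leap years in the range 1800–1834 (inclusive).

8

Years divisible by 4 in [1800, 1834]: 1800, 1804, 1808, 1812, 1816, 1820, 1824, 1828, 1832.
Of these, 1800 is divisible by 100 but not 400, so not leap.
Leap years: 9 − 1 = 8.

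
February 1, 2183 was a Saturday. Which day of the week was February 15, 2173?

Count forward from the earlier date (February 15, 2173) to the later (February 1, 2183):
Day-of-year of February 15, 2173: 46.
Day-of-year of February 1, 2183: 32.
2173 has 365 days, so 365 − 46 = 319 days remain in 2173.
Full years 2174–2182: 7 common + 2 leap = 7×365 + 2×366 = 3287 days.
Total: 319 + 3287 + 32 = 3638 days.
3638 mod 7 = 5, so 5 days before Saturday is Monday.

Monday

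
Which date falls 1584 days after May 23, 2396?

September 23, 2400

Count 1584 days after May 23, 2396:
Day-of-year of May 23, 2396: 144.
Day-of-year of September 23, 2400: 267.
2396 has 366 days, so 366 − 144 = 222 days remain in 2396.
Full years: 2397: 365; 2398: 365; 2399: 365. Sum = 1095.
Total: 222 + 1095 + 267 = 1584 days.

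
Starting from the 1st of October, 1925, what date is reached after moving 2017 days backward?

the 24th of March, 1920

Count 2017 days before October 1, 1925:
Day-of-year of March 24, 1920: 84.
Day-of-year of October 1, 1925: 274.
1920 has 366 days, so 366 − 84 = 282 days remain in 1920.
Full years: 1921: 365; 1922: 365; 1923: 365; 1924: 366. Sum = 1461.
Total: 282 + 1461 + 274 = 2017 days.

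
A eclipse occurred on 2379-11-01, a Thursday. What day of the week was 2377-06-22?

Wednesday

Count forward from the earlier date (June 22, 2377) to the later (November 1, 2379):
June 2377: 30 − 22 = 8 days remain.
Then 28 full months totalling 853 days.
November 1, 2379: 1 day.
Total: 8 + 853 + 1 = 862 days.
862 mod 7 = 1, so 1 day before Thursday is Wednesday.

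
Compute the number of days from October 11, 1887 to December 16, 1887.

66

October 1887: 31 − 11 = 20 days remain.
Then November (30): 30 days.
December 1–16, 1887: 16 days.
Total: 20 + 30 + 16 = 66 days.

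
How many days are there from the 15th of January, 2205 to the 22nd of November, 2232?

10173

From January 15, 2205 to January 15, 2232: 27 years, of which 6 contain a Feb 29 — 21×365 + 6×366 = 9861 days.
January 2232: 31 − 15 = 16 days remain.
Then 9 full months totalling 274 days.
November 1–22, 2232: 22 days.
Residual: 312 days.
Total: 10173 days.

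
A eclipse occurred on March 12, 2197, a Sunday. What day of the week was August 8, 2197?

March 2197: 31 − 12 = 19 days remain.
Then April (30), May (31), June (30), July (31): 30 + 31 + 30 + 31 = 122 days.
August 1–8, 2197: 8 days.
Total: 19 + 122 + 8 = 149 days.
149 mod 7 = 2, so 2 days after Sunday is Tuesday.

Tuesday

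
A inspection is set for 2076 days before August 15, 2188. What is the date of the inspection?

December 9, 2182

Count 2076 days before August 15, 2188:
Day-of-year of December 9, 2182: 343.
Day-of-year of August 15, 2188: 228.
2182 has 365 days, so 365 − 343 = 22 days remain in 2182.
Full years: 2183: 365; 2184: 366; 2185: 365; 2186: 365; 2187: 365. Sum = 1826.
Total: 22 + 1826 + 228 = 2076 days.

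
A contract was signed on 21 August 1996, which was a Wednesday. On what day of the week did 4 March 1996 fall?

Monday

Count forward from the earlier date (March 4, 1996) to the later (August 21, 1996):
March 1996: 31 − 4 = 27 days remain.
Then April (30), May (31), June (30), July (31): 30 + 31 + 30 + 31 = 122 days.
August 1–21, 1996: 21 days.
Total: 27 + 122 + 21 = 170 days.
170 mod 7 = 2, so 2 days before Wednesday is Monday.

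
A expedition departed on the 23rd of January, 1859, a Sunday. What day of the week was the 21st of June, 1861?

Friday

January 23, 1859 → January 23, 1860: 365 days.
January 23, 1860 → January 23, 1861: 366 days (1860 is a leap year).
January 1861: 31 − 23 = 8 days remain.
Then February 1861 (28), March (31), April (30), May (31): 28 + 31 + 30 + 31 = 120 days.
June 1–21, 1861: 21 days.
Residual: 149 days.
Total: 880 days.
880 mod 7 = 5, so 5 days after Sunday is Friday.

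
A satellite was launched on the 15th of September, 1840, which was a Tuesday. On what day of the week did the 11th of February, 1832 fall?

Count forward from the earlier date (February 11, 1832) to the later (September 15, 1840):
From February 11, 1832 to February 11, 1840: 8 years, of which 2 contain a Feb 29 — 6×365 + 2×366 = 2922 days.
February 1840: 29 − 11 = 18 days remain (1840 is a leap year, so February has 29 days).
Then March (31), April (30), May (31), June (30), July (31), August (31): 31 + 30 + 31 + 30 + 31 + 31 = 184 days.
September 1–15, 1840: 15 days.
Residual: 217 days.
Total: 3139 days.
3139 mod 7 = 3, so 3 days before Tuesday is Saturday.

Saturday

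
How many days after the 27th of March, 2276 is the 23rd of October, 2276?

March 2276: 31 − 27 = 4 days remain.
Then April (30), May (31), June (30), July (31), August (31), September (30): 30 + 31 + 30 + 31 + 31 + 30 = 183 days.
October 1–23, 2276: 23 days.
Total: 4 + 183 + 23 = 210 days.

210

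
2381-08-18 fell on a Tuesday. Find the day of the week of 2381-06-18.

Count forward from the earlier date (June 18, 2381) to the later (August 18, 2381):
June 2381: 30 − 18 = 12 days remain.
Then July (31): 31 days.
August 1–18, 2381: 18 days.
Total: 12 + 31 + 18 = 61 days.
61 mod 7 = 5, so 5 days before Tuesday is Thursday.

Thursday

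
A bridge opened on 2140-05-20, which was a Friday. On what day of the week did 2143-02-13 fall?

May 20, 2140 → May 20, 2141: 365 days.
May 20, 2141 → May 20, 2142: 365 days.
May 2142: 31 − 20 = 11 days remain.
Then June (30), July (31), August (31), September (30), October (31), November (30), December (31), January (31): 30 + 31 + 31 + 30 + 31 + 30 + 31 + 31 = 245 days.
February 1–13, 2143: 13 days (2143 is not a leap year).
Residual: 269 days.
Total: 999 days.
999 mod 7 = 5, so 5 days after Friday is Wednesday.

Wednesday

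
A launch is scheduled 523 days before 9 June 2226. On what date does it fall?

2 January 2225

Count 523 days before June 9, 2226:
January 2225: 31 − 2 = 29 days remain.
Then 16 full months totalling 485 days.
June 1–9, 2226: 9 days.
Total: 29 + 485 + 9 = 523 days.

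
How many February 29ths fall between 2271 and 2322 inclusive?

12

Years divisible by 4: 2272, 2276, …, 2320 — 13 in all.
Of these, 2300 is divisible by 100 but not 400, so not leap.
Leap years: 13 − 1 = 12.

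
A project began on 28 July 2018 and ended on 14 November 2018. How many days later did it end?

109

July 2018: 31 − 28 = 3 days remain.
Then August (31), September (30), October (31): 31 + 30 + 31 = 92 days.
November 1–14, 2018: 14 days.
Total: 3 + 92 + 14 = 109 days.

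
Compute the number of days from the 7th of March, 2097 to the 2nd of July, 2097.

117

March 2097: 31 − 7 = 24 days remain.
Then April (30), May (31), June (30): 30 + 31 + 30 = 91 days.
July 1–2, 2097: 2 days.
Total: 24 + 91 + 2 = 117 days.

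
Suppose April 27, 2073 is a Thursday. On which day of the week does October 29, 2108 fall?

Day-of-year of April 27, 2073: 117.
Day-of-year of October 29, 2108: 303.
2073 has 365 days, so 365 − 117 = 248 days remain in 2073.
Full years 2074–2107: 27 common + 7 leap = 27×365 + 7×366 = 12417 days.
Total: 248 + 12417 + 303 = 12968 days.
12968 mod 7 = 4, so 4 days after Thursday is Monday.

Monday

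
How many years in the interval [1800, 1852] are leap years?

Years divisible by 4: 1800, 1804, …, 1852 — 14 in all.
Of these, 1800 is divisible by 100 but not 400, so not leap.
Leap years: 14 − 1 = 13.

13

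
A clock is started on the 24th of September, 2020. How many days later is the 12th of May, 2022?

595

September 2020: 30 − 24 = 6 days remain.
Then 19 full months totalling 577 days.
May 1–12, 2022: 12 days.
Total: 6 + 577 + 12 = 595 days.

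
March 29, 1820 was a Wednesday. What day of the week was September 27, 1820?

Wednesday

March 1820: 31 − 29 = 2 days remain.
Then April (30), May (31), June (30), July (31), August (31): 30 + 31 + 30 + 31 + 31 = 153 days.
September 1–27, 1820: 27 days.
Total: 2 + 153 + 27 = 182 days.
182 is a multiple of 7, so September 27, 1820 falls on the same weekday: Wednesday.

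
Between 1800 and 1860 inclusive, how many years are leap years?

Years divisible by 4: 1800, 1804, …, 1860 — 16 in all.
Of these, 1800 is divisible by 100 but not 400, so not leap.
Leap years: 16 − 1 = 15.

15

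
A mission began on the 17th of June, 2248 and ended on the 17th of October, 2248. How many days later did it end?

June 2248: 30 − 17 = 13 days remain.
Then July (31), August (31), September (30): 31 + 31 + 30 = 92 days.
October 1–17, 2248: 17 days.
Total: 13 + 92 + 17 = 122 days.

122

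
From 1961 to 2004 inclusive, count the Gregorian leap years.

11

Years divisible by 4 in [1961, 2004]: 1964, 1968, 1972, 1976, 1980, 1984, 1988, 1992, 1996, 2000, 2004.
2000 is divisible by 400, so still leap.
No century exceptions apply. Count: 11.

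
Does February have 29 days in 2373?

No

2373 is not a leap year.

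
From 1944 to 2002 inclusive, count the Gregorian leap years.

15

Years divisible by 4: 1944, 1948, …, 2000 — 15 in all.
2000 is divisible by 400, so still leap.
No century exceptions apply. Count: 15.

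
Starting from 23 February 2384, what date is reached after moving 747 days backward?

6 February 2382

Count 747 days before February 23, 2384:
February 6, 2382 → February 6, 2383: 365 days.
February 6, 2383 → February 6, 2384: 365 days.
Within February 2384: 23 − 6 = 17 days.
Total: 747 days.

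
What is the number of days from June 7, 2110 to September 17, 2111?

June 2110: 30 − 7 = 23 days remain.
Then 14 full months totalling 427 days.
September 1–17, 2111: 17 days.
Total: 23 + 427 + 17 = 467 days.

467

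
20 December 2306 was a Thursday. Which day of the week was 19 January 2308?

Sunday

December 2306: 31 − 20 = 11 days remain.
Then 12 full months totalling 365 days.
January 1–19, 2308: 19 days.
Total: 11 + 365 + 19 = 395 days.
395 mod 7 = 3, so 3 days after Thursday is Sunday.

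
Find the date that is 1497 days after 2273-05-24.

2277-06-29

Count 1497 days after May 24, 2273:
Day-of-year of May 24, 2273: 144.
Day-of-year of June 29, 2277: 180.
2273 has 365 days, so 365 − 144 = 221 days remain in 2273.
Full years: 2274: 365; 2275: 365; 2276: 366. Sum = 1096.
Total: 221 + 1096 + 180 = 1497 days.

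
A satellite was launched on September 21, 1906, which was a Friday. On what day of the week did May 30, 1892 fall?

Monday

Count forward from the earlier date (May 30, 1892) to the later (September 21, 1906):
From May 30, 1892 to May 30, 1906: 14 years, of which 2 contain a Feb 29 — 12×365 + 2×366 = 5112 days.
(1900 is not a leap year (divisible by 100 but not 400).)
May 1906: 31 − 30 = 1 day remains.
Then June (30), July (31), August (31): 30 + 31 + 31 = 92 days.
September 1–21, 1906: 21 days.
Residual: 114 days.
Total: 5226 days.
5226 mod 7 = 4, so 4 days before Friday is Monday.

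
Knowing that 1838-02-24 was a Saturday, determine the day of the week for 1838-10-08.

Monday

February 1838: 28 − 24 = 4 days remain (1838 is not a leap year, so February has 28 days).
Then March (31), April (30), May (31), June (30), July (31), August (31), September (30): 31 + 30 + 31 + 30 + 31 + 31 + 30 = 214 days.
October 1–8, 1838: 8 days.
Total: 4 + 214 + 8 = 226 days.
226 mod 7 = 2, so 2 days after Saturday is Monday.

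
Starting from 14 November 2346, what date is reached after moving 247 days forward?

19 July 2347

Count 247 days after November 14, 2346:
November 2346: 30 − 14 = 16 days remain.
Then December (31), January (31), February 2347 (28), March (31), April (30), May (31), June (30): 31 + 31 + 28 + 31 + 30 + 31 + 30 = 212 days.
July 1–19, 2347: 19 days.
Total: 16 + 212 + 19 = 247 days.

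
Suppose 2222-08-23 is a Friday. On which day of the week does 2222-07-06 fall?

Count forward from the earlier date (July 6, 2222) to the later (August 23, 2222):
July 2222: 31 − 6 = 25 days remain.
August 1–23, 2222: 23 days.
Total: 25 + 23 = 48 days.
48 mod 7 = 6, so 6 days before Friday is Saturday.

Saturday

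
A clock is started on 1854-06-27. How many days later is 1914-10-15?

From June 27, 1854 to June 27, 1914: 60 years, of which 14 contain a Feb 29 — 46×365 + 14×366 = 21914 days.
(1900 is not a leap year (divisible by 100 but not 400).)
June 1914: 30 − 27 = 3 days remain.
Then July (31), August (31), September (30): 31 + 31 + 30 = 92 days.
October 1–15, 1914: 15 days.
Residual: 110 days.
Total: 22024 days.

22024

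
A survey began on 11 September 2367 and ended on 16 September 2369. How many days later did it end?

736

September 2367: 30 − 11 = 19 days remain.
Then 23 full months totalling 701 days.
September 1–16, 2369: 16 days.
Total: 19 + 701 + 16 = 736 days.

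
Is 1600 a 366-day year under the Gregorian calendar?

1600 is a leap year (divisible by 400).

Yes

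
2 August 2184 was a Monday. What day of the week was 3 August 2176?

Saturday

Count forward from the earlier date (August 3, 2176) to the later (August 2, 2184):
From August 3, 2176 to August 3, 2183: 7 years, of which 1 contains a Feb 29 — 6×365 + 1×366 = 2556 days.
August 2183: 31 − 3 = 28 days remain.
Then 11 full months totalling 335 days.
August 1–2, 2184: 2 days.
Residual: 365 days.
Total: 2921 days.
2921 mod 7 = 2, so 2 days before Monday is Saturday.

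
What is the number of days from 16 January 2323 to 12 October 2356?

12323

Day-of-year of January 16, 2323: 16.
Day-of-year of October 12, 2356: 286.
2323 has 365 days, so 365 − 16 = 349 days remain in 2323.
Full years 2324–2355: 24 common + 8 leap = 24×365 + 8×366 = 11688 days.
Total: 349 + 11688 + 286 = 12323 days.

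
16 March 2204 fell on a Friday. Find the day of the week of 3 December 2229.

From March 16, 2204 to March 16, 2229: 25 years, of which 6 contain a Feb 29 — 19×365 + 6×366 = 9131 days.
March 2229: 31 − 16 = 15 days remain.
Then April (30), May (31), June (30), July (31), August (31), September (30), October (31), November (30): 30 + 31 + 30 + 31 + 31 + 30 + 31 + 30 = 244 days.
December 1–3, 2229: 3 days.
Residual: 262 days.
Total: 9393 days.
9393 mod 7 = 6, so 6 days after Friday is Thursday.

Thursday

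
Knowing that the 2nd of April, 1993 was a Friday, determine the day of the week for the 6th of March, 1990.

Count forward from the earlier date (March 6, 1990) to the later (April 2, 1993):
March 6, 1990 → March 6, 1991: 365 days.
March 6, 1991 → March 6, 1992: 366 days (1992 is a leap year).
March 6, 1992 → March 6, 1993: 365 days.
March 1993: 31 − 6 = 25 days remain.
April 1–2, 1993: 2 days.
Residual: 27 days.
Total: 1123 days.
1123 mod 7 = 3, so 3 days before Friday is Tuesday.

Tuesday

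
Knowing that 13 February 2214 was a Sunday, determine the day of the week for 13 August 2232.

Monday

Day-of-year of February 13, 2214: 44.
Day-of-year of August 13, 2232: 226.
2214 has 365 days, so 365 − 44 = 321 days remain in 2214.
Full years 2215–2231: 13 common + 4 leap = 13×365 + 4×366 = 6209 days.
Total: 321 + 6209 + 226 = 6756 days.
6756 mod 7 = 1, so 1 day after Sunday is Monday.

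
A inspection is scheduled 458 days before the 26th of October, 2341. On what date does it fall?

the 25th of July, 2340

Count 458 days before October 26, 2341:
July 2340: 31 − 25 = 6 days remain.
Then 14 full months totalling 426 days.
October 1–26, 2341: 26 days.
Total: 6 + 426 + 26 = 458 days.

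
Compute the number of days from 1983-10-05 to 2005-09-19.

From October 5, 1983 to October 5, 2004: 21 years, of which 6 contain a Feb 29 — 15×365 + 6×366 = 7671 days.
(2000 is a leap year (divisible by 400).)
October 2004: 31 − 5 = 26 days remain.
Then 10 full months totalling 304 days.
September 1–19, 2005: 19 days.
Residual: 349 days.
Total: 8020 days.

8020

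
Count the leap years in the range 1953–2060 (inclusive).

27

Years divisible by 4: 1956, 1960, …, 2060 — 27 in all.
2000 is divisible by 400, so still leap.
No century exceptions apply. Count: 27.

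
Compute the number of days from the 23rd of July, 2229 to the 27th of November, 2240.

From July 23, 2229 to July 23, 2240: 11 years, of which 3 contain a Feb 29 — 8×365 + 3×366 = 4018 days.
July 2240: 31 − 23 = 8 days remain.
Then August (31), September (30), October (31): 31 + 30 + 31 = 92 days.
November 1–27, 2240: 27 days.
Residual: 127 days.
Total: 4145 days.

4145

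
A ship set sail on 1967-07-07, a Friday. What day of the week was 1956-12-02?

Count forward from the earlier date (December 2, 1956) to the later (July 7, 1967):
From December 2, 1956 to December 2, 1966: 10 years, of which 2 contain a Feb 29 — 8×365 + 2×366 = 3652 days.
December 1966: 31 − 2 = 29 days remain.
Then January (31), February 1967 (28), March (31), April (30), May (31), June (30): 31 + 28 + 31 + 30 + 31 + 30 = 181 days.
July 1–7, 1967: 7 days.
Residual: 217 days.
Total: 3869 days.
3869 mod 7 = 5, so 5 days before Friday is Sunday.

Sunday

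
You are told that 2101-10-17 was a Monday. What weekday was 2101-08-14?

Count forward from the earlier date (August 14, 2101) to the later (October 17, 2101):
August 2101: 31 − 14 = 17 days remain.
Then September (30): 30 days.
October 1–17, 2101: 17 days.
Total: 17 + 30 + 17 = 64 days.
64 mod 7 = 1, so 1 day before Monday is Sunday.

Sunday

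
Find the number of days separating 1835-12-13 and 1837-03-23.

466

Day-of-year of December 13, 1835: 347.
Day-of-year of March 23, 1837: 82.
1835 has 365 days, so 365 − 347 = 18 days remain in 1835.
Full years: 1836: 366. Sum = 366.
Total: 18 + 366 + 82 = 466 days.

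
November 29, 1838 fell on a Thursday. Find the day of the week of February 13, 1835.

Count forward from the earlier date (February 13, 1835) to the later (November 29, 1838):
Day-of-year of February 13, 1835: 44.
Day-of-year of November 29, 1838: 333.
1835 has 365 days, so 365 − 44 = 321 days remain in 1835.
Full years: 1836: 366; 1837: 365. Sum = 731.
Total: 321 + 731 + 333 = 1385 days.
1385 mod 7 = 6, so 6 days before Thursday is Friday.

Friday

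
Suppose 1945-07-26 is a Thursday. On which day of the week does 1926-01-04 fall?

Count forward from the earlier date (January 4, 1926) to the later (July 26, 1945):
Day-of-year of January 4, 1926: 4.
Day-of-year of July 26, 1945: 207.
1926 has 365 days, so 365 − 4 = 361 days remain in 1926.
Full years 1927–1944: 13 common + 5 leap = 13×365 + 5×366 = 6575 days.
Total: 361 + 6575 + 207 = 7143 days.
7143 mod 7 = 3, so 3 days before Thursday is Monday.

Monday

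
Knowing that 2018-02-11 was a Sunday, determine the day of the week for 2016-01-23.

Saturday

Count forward from the earlier date (January 23, 2016) to the later (February 11, 2018):
January 23, 2016 → January 23, 2017: 366 days (2016 is a leap year).
January 23, 2017 → January 23, 2018: 365 days.
January 2018: 31 − 23 = 8 days remain.
February 1–11, 2018: 11 days (2018 is not a leap year).
Residual: 19 days.
Total: 750 days.
750 mod 7 = 1, so 1 day before Sunday is Saturday.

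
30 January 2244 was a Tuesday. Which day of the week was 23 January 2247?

Saturday

Day-of-year of January 30, 2244: 30.
Day-of-year of January 23, 2247: 23.
2244 has 366 days, so 366 − 30 = 336 days remain in 2244.
Full years: 2245: 365; 2246: 365. Sum = 730.
Total: 336 + 730 + 23 = 1089 days.
1089 mod 7 = 4, so 4 days after Tuesday is Saturday.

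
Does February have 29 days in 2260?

2260 is a leap year.

Yes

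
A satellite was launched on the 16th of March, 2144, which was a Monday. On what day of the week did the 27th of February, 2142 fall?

Count forward from the earlier date (February 27, 2142) to the later (March 16, 2144):
Day-of-year of February 27, 2142: 58.
Day-of-year of March 16, 2144: 76.
2142 has 365 days, so 365 − 58 = 307 days remain in 2142.
Full years: 2143: 365. Sum = 365.
Total: 307 + 365 + 76 = 748 days.
748 mod 7 = 6, so 6 days before Monday is Tuesday.

Tuesday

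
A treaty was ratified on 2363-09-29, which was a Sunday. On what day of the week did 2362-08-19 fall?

Count forward from the earlier date (August 19, 2362) to the later (September 29, 2363):
Day-of-year of August 19, 2362: 231.
Day-of-year of September 29, 2363: 272.
2362 has 365 days, so 365 − 231 = 134 days remain in 2362.
Total: 134 + 272 = 406 days.
406 is a multiple of 7, so 2362-08-19 falls on the same weekday: Sunday.

Sunday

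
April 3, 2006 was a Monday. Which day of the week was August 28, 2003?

Count forward from the earlier date (August 28, 2003) to the later (April 3, 2006):
Day-of-year of August 28, 2003: 240.
Day-of-year of April 3, 2006: 93.
2003 has 365 days, so 365 − 240 = 125 days remain in 2003.
Full years: 2004: 366; 2005: 365. Sum = 731.
Total: 125 + 731 + 93 = 949 days.
949 mod 7 = 4, so 4 days before Monday is Thursday.

Thursday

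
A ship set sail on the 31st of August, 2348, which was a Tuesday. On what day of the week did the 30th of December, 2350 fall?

Saturday

Day-of-year of August 31, 2348: 244.
Day-of-year of December 30, 2350: 364.
2348 has 366 days, so 366 − 244 = 122 days remain in 2348.
Full years: 2349: 365. Sum = 365.
Total: 122 + 365 + 364 = 851 days.
851 mod 7 = 4, so 4 days after Tuesday is Saturday.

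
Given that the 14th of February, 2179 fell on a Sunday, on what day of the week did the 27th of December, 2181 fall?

Day-of-year of February 14, 2179: 45.
Day-of-year of December 27, 2181: 361.
2179 has 365 days, so 365 − 45 = 320 days remain in 2179.
Full years: 2180: 366. Sum = 366.
Total: 320 + 366 + 361 = 1047 days.
1047 mod 7 = 4, so 4 days after Sunday is Thursday.

Thursday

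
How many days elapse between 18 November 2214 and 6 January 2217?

780

Day-of-year of November 18, 2214: 322.
Day-of-year of January 6, 2217: 6.
2214 has 365 days, so 365 − 322 = 43 days remain in 2214.
Full years: 2215: 365; 2216: 366. Sum = 731.
Total: 43 + 731 + 6 = 780 days.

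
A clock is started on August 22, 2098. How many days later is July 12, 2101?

1054

Day-of-year of August 22, 2098: 234.
Day-of-year of July 12, 2101: 193.
2098 has 365 days, so 365 − 234 = 131 days remain in 2098.
Full years: 2099: 365; 2100: 365. Sum = 730.
Total: 131 + 730 + 193 = 1054 days.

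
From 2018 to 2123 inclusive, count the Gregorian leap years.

25

Years divisible by 4: 2020, 2024, …, 2120 — 26 in all.
Of these, 2100 is divisible by 100 but not 400, so not leap.
Leap years: 26 − 1 = 25.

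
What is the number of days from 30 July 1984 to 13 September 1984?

July 1984: 31 − 30 = 1 day remains.
Then August (31): 31 days.
September 1–13, 1984: 13 days.
Total: 1 + 31 + 13 = 45 days.

45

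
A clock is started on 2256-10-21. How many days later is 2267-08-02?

Day-of-year of October 21, 2256: 295.
Day-of-year of August 2, 2267: 214.
2256 has 366 days, so 366 − 295 = 71 days remain in 2256.
Full years 2257–2266: 8 common + 2 leap = 8×365 + 2×366 = 3652 days.
Total: 71 + 3652 + 214 = 3937 days.

3937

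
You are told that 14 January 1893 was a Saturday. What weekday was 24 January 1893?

Within January 1893: 24 − 14 = 10 days.
10 mod 7 = 3, so 3 days after Saturday is Tuesday.

Tuesday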